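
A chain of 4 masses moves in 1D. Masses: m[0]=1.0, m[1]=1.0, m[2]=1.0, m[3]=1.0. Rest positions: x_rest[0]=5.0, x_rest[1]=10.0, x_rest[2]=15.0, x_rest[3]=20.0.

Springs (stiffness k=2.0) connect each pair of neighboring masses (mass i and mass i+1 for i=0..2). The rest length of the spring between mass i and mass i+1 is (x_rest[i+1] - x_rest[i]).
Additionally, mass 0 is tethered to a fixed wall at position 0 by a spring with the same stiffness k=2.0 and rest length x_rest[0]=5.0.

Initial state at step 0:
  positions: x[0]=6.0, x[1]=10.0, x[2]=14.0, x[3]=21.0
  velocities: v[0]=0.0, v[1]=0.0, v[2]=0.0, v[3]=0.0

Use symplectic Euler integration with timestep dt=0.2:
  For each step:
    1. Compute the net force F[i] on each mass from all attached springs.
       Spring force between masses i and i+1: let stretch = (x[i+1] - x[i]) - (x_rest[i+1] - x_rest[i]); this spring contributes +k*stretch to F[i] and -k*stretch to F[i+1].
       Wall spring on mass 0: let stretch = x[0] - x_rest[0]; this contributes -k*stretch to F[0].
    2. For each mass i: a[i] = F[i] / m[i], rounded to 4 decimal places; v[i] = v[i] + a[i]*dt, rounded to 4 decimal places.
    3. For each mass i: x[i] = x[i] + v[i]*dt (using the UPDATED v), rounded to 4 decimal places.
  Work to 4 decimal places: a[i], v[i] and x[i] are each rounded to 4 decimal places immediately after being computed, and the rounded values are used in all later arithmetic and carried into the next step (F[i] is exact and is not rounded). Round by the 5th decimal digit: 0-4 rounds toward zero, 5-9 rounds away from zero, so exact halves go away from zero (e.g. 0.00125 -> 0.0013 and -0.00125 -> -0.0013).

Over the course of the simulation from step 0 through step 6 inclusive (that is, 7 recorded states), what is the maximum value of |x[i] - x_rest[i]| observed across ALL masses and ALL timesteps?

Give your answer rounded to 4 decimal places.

Answer: 1.2927

Derivation:
Step 0: x=[6.0000 10.0000 14.0000 21.0000] v=[0.0000 0.0000 0.0000 0.0000]
Step 1: x=[5.8400 10.0000 14.2400 20.8400] v=[-0.8000 0.0000 1.2000 -0.8000]
Step 2: x=[5.5456 10.0064 14.6688 20.5520] v=[-1.4720 0.0320 2.1440 -1.4400]
Step 3: x=[5.1644 10.0289 15.1953 20.1933] v=[-1.9059 0.1126 2.6323 -1.7933]
Step 4: x=[4.7592 10.0756 15.7083 19.8348] v=[-2.0259 0.2334 2.5649 -1.7925]
Step 5: x=[4.3986 10.1476 16.1008 19.5462] v=[-1.8030 0.3599 1.9624 -1.4431]
Step 6: x=[4.1460 10.2359 16.2927 19.3819] v=[-1.2628 0.4416 0.9593 -0.8213]
Max displacement = 1.2927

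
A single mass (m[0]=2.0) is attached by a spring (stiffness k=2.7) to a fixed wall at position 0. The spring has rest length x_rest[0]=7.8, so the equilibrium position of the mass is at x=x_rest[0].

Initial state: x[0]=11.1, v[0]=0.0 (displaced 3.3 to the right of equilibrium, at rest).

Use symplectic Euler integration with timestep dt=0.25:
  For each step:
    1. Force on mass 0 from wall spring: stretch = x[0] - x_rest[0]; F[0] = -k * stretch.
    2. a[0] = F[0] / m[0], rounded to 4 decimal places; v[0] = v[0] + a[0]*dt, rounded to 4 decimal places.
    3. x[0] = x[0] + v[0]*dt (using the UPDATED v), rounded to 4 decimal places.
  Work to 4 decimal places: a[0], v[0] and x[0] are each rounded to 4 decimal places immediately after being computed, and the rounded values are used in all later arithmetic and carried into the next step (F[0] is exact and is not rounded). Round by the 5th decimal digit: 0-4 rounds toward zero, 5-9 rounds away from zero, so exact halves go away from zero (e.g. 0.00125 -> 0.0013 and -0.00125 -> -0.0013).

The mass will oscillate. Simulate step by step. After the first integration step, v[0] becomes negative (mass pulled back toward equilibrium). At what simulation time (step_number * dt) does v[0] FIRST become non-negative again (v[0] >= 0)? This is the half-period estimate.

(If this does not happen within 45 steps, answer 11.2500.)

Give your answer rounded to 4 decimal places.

Answer: 2.7500

Derivation:
Step 0: x=[11.1000] v=[0.0000]
Step 1: x=[10.8216] v=[-1.1138]
Step 2: x=[10.2882] v=[-2.1336]
Step 3: x=[9.5449] v=[-2.9734]
Step 4: x=[8.6543] v=[-3.5623]
Step 5: x=[7.6917] v=[-3.8506]
Step 6: x=[6.7382] v=[-3.8141]
Step 7: x=[5.8743] v=[-3.4558]
Step 8: x=[5.1728] v=[-2.8059]
Step 9: x=[4.6930] v=[-1.9192]
Step 10: x=[4.4754] v=[-0.8706]
Step 11: x=[4.5383] v=[0.2515]
First v>=0 after going negative at step 11, time=2.7500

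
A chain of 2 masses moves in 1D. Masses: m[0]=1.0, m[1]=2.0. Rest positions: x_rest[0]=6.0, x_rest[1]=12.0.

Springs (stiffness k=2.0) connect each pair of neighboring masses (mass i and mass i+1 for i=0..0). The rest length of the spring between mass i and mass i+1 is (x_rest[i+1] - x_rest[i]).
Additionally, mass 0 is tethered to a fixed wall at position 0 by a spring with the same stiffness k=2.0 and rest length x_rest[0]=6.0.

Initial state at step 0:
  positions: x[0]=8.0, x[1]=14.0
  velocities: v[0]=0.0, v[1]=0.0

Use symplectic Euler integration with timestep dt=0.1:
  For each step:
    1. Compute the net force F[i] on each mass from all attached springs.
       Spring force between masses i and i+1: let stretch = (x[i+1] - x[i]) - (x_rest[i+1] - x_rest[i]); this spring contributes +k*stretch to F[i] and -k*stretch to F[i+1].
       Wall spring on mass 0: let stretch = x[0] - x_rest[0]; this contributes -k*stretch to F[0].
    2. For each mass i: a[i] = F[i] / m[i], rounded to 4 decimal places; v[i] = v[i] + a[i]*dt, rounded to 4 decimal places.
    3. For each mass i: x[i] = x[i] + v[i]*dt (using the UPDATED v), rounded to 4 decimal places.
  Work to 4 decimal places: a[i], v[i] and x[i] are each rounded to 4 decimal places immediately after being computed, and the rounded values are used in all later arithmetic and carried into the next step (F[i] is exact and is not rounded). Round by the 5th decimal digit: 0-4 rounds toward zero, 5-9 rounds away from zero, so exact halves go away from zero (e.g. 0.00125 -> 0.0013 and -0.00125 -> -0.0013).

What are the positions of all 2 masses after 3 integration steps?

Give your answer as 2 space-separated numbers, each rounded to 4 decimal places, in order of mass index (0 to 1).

Answer: 7.7679 13.9980

Derivation:
Step 0: x=[8.0000 14.0000] v=[0.0000 0.0000]
Step 1: x=[7.9600 14.0000] v=[-0.4000 0.0000]
Step 2: x=[7.8816 13.9996] v=[-0.7840 -0.0040]
Step 3: x=[7.7679 13.9980] v=[-1.1367 -0.0158]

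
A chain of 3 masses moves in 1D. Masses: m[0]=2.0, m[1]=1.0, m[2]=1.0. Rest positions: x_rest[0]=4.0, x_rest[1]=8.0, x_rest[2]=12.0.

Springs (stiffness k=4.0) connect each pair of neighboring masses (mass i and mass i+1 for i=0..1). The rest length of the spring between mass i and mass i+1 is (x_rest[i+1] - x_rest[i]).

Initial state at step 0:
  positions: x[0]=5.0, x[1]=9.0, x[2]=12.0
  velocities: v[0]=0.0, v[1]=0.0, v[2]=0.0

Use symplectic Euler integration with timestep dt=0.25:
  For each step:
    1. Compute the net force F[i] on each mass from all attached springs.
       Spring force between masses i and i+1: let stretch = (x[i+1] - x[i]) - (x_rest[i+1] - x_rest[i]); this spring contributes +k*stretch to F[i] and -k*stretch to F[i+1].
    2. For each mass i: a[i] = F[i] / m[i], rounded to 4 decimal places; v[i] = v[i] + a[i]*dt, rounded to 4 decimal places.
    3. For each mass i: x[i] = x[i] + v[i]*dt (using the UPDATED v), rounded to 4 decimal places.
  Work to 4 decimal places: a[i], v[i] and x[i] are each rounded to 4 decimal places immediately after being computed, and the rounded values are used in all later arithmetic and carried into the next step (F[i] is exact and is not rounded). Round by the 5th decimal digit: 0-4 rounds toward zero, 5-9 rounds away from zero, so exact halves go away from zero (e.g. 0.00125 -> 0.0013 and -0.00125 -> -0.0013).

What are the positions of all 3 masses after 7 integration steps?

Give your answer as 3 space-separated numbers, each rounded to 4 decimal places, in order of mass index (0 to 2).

Step 0: x=[5.0000 9.0000 12.0000] v=[0.0000 0.0000 0.0000]
Step 1: x=[5.0000 8.7500 12.2500] v=[0.0000 -1.0000 1.0000]
Step 2: x=[4.9688 8.4375 12.6250] v=[-0.1250 -1.2500 1.5000]
Step 3: x=[4.8711 8.3047 12.9531] v=[-0.3907 -0.5312 1.3125]
Step 4: x=[4.7026 8.4756 13.1191] v=[-0.6739 0.6836 0.6641]
Step 5: x=[4.5058 8.8641 13.1243] v=[-0.7874 1.5541 0.0206]
Step 6: x=[4.3537 9.2281 13.0644] v=[-0.6083 1.4560 -0.2396]
Step 7: x=[4.3109 9.3326 13.0454] v=[-0.1711 0.4179 -0.0759]

Answer: 4.3109 9.3326 13.0454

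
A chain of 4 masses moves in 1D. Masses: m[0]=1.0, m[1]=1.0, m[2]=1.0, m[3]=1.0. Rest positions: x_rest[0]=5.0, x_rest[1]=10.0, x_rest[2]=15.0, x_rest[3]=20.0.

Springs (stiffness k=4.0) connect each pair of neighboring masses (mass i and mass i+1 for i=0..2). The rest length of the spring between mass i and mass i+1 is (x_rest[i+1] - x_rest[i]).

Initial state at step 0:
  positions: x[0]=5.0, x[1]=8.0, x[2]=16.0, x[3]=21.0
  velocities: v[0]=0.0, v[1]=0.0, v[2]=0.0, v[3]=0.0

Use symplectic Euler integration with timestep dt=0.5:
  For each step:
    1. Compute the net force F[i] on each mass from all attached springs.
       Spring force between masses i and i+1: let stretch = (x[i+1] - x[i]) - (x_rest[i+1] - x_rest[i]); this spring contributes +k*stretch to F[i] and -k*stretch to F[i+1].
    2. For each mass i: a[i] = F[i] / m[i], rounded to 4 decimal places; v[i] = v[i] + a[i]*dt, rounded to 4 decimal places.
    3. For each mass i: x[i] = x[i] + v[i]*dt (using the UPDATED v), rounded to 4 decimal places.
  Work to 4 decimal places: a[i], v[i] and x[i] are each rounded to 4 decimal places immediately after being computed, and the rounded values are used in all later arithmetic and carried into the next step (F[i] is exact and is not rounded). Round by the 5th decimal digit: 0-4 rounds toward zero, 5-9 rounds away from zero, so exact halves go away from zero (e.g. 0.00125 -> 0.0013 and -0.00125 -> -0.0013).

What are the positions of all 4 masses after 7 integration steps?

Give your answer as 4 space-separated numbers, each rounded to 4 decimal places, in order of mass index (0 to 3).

Answer: 5.0000 8.0000 16.0000 21.0000

Derivation:
Step 0: x=[5.0000 8.0000 16.0000 21.0000] v=[0.0000 0.0000 0.0000 0.0000]
Step 1: x=[3.0000 13.0000 13.0000 21.0000] v=[-4.0000 10.0000 -6.0000 0.0000]
Step 2: x=[6.0000 8.0000 18.0000 18.0000] v=[6.0000 -10.0000 10.0000 -6.0000]
Step 3: x=[6.0000 11.0000 13.0000 20.0000] v=[0.0000 6.0000 -10.0000 4.0000]
Step 4: x=[6.0000 11.0000 13.0000 20.0000] v=[0.0000 0.0000 0.0000 0.0000]
Step 5: x=[6.0000 8.0000 18.0000 18.0000] v=[0.0000 -6.0000 10.0000 -4.0000]
Step 6: x=[3.0000 13.0000 13.0000 21.0000] v=[-6.0000 10.0000 -10.0000 6.0000]
Step 7: x=[5.0000 8.0000 16.0000 21.0000] v=[4.0000 -10.0000 6.0000 0.0000]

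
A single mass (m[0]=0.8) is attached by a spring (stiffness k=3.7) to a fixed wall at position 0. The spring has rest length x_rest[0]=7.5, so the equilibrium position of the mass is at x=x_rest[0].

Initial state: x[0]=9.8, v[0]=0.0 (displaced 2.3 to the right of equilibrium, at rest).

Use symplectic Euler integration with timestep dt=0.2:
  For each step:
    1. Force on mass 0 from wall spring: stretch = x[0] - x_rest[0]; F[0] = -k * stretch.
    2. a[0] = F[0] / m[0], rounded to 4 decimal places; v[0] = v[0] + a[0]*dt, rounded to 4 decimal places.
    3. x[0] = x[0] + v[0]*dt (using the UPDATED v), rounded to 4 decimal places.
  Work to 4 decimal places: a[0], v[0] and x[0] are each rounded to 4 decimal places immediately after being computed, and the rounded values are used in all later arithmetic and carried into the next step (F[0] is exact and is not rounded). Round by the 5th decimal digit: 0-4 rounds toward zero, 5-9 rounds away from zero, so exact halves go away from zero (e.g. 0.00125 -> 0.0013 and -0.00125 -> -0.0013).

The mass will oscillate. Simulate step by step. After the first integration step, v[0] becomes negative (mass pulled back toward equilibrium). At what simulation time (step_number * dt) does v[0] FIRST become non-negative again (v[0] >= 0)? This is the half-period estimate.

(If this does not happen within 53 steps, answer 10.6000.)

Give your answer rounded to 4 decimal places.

Step 0: x=[9.8000] v=[0.0000]
Step 1: x=[9.3745] v=[-2.1275]
Step 2: x=[8.6022] v=[-3.8614]
Step 3: x=[7.6260] v=[-4.8809]
Step 4: x=[6.6265] v=[-4.9975]
Step 5: x=[5.7886] v=[-4.1895]
Step 6: x=[5.2673] v=[-2.6065]
Step 7: x=[5.1590] v=[-0.5413]
Step 8: x=[5.4838] v=[1.6241]
First v>=0 after going negative at step 8, time=1.6000

Answer: 1.6000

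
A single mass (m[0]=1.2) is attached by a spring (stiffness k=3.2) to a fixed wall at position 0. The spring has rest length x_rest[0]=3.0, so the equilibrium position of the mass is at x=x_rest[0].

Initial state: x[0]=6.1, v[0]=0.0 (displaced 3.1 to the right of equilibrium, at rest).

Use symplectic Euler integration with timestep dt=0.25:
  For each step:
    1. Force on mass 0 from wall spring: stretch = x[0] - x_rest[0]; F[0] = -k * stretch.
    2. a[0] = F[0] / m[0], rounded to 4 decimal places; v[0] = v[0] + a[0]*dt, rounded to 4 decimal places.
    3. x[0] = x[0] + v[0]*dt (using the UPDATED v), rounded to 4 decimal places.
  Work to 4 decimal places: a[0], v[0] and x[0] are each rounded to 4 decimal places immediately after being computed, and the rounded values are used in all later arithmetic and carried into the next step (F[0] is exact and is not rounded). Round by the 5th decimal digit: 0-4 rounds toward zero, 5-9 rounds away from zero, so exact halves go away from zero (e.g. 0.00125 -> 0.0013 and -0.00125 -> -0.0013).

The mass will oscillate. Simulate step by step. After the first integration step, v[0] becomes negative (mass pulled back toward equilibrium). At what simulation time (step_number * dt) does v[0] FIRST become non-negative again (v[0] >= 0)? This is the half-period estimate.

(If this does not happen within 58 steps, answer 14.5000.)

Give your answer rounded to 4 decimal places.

Answer: 2.0000

Derivation:
Step 0: x=[6.1000] v=[0.0000]
Step 1: x=[5.5833] v=[-2.0667]
Step 2: x=[4.6361] v=[-3.7889]
Step 3: x=[3.4162] v=[-4.8796]
Step 4: x=[2.1269] v=[-5.1571]
Step 5: x=[0.9832] v=[-4.5750]
Step 6: x=[0.1756] v=[-3.2305]
Step 7: x=[-0.1613] v=[-1.3476]
Step 8: x=[0.0287] v=[0.7599]
First v>=0 after going negative at step 8, time=2.0000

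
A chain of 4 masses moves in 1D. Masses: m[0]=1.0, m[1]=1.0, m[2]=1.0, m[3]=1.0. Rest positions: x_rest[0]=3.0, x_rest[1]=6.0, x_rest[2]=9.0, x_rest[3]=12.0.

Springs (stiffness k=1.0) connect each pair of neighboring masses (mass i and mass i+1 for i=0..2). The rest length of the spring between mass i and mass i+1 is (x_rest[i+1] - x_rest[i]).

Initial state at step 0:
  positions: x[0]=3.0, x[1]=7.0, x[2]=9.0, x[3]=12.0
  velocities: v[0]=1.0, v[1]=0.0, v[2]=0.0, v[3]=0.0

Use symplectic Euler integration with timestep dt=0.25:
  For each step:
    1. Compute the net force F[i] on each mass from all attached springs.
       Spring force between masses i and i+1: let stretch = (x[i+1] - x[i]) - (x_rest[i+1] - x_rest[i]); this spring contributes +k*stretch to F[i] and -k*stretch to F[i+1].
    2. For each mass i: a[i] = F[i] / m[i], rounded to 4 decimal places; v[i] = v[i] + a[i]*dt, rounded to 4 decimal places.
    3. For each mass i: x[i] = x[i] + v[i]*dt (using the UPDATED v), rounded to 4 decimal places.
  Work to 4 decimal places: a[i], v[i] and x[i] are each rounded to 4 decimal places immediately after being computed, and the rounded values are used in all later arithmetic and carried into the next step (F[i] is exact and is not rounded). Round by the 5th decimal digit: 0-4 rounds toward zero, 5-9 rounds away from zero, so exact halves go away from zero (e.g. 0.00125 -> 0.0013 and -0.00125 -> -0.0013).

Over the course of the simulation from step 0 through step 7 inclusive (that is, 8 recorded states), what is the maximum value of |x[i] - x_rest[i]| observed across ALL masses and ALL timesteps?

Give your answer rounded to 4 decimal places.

Step 0: x=[3.0000 7.0000 9.0000 12.0000] v=[1.0000 0.0000 0.0000 0.0000]
Step 1: x=[3.3125 6.8750 9.0625 12.0000] v=[1.2500 -0.5000 0.2500 0.0000]
Step 2: x=[3.6602 6.6641 9.1719 12.0039] v=[1.3906 -0.8438 0.4375 0.0156]
Step 3: x=[4.0081 6.4222 9.3016 12.0183] v=[1.3916 -0.9678 0.5186 0.0576]
Step 4: x=[4.3194 6.2093 9.4211 12.0504] v=[1.2451 -0.8515 0.4779 0.1284]
Step 5: x=[4.5613 6.0791 9.5042 12.1057] v=[0.9676 -0.5210 0.3323 0.2211]
Step 6: x=[4.7106 6.0681 9.5358 12.1859] v=[0.5971 -0.0442 0.1264 0.3207]
Step 7: x=[4.7572 6.1890 9.5163 12.2880] v=[0.1865 0.4834 -0.0780 0.4082]
Max displacement = 1.7572

Answer: 1.7572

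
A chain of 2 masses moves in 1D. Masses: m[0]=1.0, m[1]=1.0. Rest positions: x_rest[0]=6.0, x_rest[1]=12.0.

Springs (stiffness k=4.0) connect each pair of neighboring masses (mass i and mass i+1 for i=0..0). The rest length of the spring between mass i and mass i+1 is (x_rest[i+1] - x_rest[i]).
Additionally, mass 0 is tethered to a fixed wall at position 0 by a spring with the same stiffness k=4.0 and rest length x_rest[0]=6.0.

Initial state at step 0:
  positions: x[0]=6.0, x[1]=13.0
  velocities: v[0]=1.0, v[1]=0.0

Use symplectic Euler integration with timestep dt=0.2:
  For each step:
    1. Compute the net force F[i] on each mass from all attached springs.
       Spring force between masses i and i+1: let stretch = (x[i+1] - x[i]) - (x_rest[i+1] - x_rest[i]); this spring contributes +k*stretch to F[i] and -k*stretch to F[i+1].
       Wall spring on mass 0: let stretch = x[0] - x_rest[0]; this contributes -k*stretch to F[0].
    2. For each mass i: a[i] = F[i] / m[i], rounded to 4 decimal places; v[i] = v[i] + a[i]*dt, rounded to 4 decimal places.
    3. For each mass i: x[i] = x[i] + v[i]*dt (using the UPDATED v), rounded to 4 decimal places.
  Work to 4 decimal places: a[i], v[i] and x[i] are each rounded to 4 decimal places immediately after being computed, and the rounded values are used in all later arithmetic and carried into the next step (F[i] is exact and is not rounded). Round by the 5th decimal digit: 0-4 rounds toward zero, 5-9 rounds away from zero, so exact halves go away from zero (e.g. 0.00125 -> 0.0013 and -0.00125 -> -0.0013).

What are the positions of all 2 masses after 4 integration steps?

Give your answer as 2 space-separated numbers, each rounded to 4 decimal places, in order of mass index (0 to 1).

Step 0: x=[6.0000 13.0000] v=[1.0000 0.0000]
Step 1: x=[6.3600 12.8400] v=[1.8000 -0.8000]
Step 2: x=[6.7392 12.6032] v=[1.8960 -1.1840]
Step 3: x=[6.9784 12.3882] v=[1.1958 -1.0752]
Step 4: x=[6.9666 12.2676] v=[-0.0591 -0.6030]

Answer: 6.9666 12.2676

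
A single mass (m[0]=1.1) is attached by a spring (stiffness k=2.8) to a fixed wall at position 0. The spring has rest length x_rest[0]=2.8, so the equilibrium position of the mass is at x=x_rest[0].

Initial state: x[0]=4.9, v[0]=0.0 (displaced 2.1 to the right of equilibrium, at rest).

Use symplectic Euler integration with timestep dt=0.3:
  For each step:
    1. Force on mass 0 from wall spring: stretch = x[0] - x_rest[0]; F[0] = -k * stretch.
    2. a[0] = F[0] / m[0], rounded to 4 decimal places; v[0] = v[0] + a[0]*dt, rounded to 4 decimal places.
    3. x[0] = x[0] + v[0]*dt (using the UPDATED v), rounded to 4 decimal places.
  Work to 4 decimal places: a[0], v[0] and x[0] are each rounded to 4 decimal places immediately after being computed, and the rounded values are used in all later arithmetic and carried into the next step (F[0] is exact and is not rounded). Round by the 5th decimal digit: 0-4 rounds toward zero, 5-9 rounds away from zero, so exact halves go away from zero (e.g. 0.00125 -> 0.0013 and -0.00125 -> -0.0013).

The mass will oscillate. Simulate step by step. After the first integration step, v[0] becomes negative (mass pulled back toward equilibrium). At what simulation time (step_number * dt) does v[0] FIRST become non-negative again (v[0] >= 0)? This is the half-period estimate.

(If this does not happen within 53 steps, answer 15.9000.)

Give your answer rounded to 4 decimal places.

Answer: 2.1000

Derivation:
Step 0: x=[4.9000] v=[0.0000]
Step 1: x=[4.4189] v=[-1.6037]
Step 2: x=[3.5669] v=[-2.8399]
Step 3: x=[2.5393] v=[-3.4255]
Step 4: x=[1.5714] v=[-3.2264]
Step 5: x=[0.8849] v=[-2.2882]
Step 6: x=[0.6372] v=[-0.8258]
Step 7: x=[0.8849] v=[0.8258]
First v>=0 after going negative at step 7, time=2.1000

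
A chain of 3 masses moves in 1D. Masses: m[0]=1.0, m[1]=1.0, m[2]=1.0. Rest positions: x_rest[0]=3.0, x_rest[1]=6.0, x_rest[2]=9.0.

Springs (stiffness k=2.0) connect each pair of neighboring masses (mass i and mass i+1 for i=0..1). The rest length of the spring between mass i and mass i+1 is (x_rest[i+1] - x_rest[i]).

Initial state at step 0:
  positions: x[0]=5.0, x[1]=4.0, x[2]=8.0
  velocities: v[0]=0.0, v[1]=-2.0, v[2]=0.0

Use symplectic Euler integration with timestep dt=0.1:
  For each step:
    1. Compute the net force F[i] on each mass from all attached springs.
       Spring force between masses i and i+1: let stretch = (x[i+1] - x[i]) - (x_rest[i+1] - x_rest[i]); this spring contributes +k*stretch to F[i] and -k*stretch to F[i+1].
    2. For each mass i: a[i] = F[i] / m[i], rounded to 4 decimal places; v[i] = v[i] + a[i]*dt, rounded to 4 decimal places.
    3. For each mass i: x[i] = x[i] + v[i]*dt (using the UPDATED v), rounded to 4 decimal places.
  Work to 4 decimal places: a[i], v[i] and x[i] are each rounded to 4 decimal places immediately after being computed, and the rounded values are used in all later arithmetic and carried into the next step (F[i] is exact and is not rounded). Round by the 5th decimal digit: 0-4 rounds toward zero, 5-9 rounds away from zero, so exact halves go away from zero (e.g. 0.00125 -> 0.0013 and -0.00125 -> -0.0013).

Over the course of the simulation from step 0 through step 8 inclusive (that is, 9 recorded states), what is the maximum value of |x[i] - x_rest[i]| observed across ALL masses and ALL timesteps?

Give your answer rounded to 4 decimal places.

Step 0: x=[5.0000 4.0000 8.0000] v=[0.0000 -2.0000 0.0000]
Step 1: x=[4.9200 3.9000 7.9800] v=[-0.8000 -1.0000 -0.2000]
Step 2: x=[4.7596 3.9020 7.9384] v=[-1.6040 0.0200 -0.4160]
Step 3: x=[4.5221 4.0019 7.8761] v=[-2.3755 0.9988 -0.6233]
Step 4: x=[4.2142 4.1897 7.7963] v=[-3.0795 1.8777 -0.7981]
Step 5: x=[3.8458 4.4501 7.7044] v=[-3.6844 2.6039 -0.9194]
Step 6: x=[3.4295 4.7635 7.6074] v=[-4.1635 3.1339 -0.9703]
Step 7: x=[2.9798 5.1071 7.5135] v=[-4.4967 3.4359 -0.9391]
Step 8: x=[2.5127 5.4563 7.4315] v=[-4.6712 3.4917 -0.8204]
Max displacement = 2.1000

Answer: 2.1000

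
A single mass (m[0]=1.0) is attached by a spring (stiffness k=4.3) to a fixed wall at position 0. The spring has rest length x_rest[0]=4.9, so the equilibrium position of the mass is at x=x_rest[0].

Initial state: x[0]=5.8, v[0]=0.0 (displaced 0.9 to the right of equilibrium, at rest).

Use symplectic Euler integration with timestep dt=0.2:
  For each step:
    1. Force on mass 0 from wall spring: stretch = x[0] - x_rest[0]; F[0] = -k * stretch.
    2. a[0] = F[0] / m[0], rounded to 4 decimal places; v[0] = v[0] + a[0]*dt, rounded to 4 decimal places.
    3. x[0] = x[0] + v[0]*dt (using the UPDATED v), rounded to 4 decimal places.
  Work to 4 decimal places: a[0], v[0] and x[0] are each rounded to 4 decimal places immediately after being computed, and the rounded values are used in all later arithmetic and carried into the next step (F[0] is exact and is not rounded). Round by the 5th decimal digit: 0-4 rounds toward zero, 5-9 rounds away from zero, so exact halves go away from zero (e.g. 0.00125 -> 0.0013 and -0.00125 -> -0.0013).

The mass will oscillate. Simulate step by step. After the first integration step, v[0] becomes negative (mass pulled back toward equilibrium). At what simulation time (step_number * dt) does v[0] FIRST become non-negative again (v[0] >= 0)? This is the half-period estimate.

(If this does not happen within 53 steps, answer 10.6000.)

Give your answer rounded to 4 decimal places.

Step 0: x=[5.8000] v=[0.0000]
Step 1: x=[5.6452] v=[-0.7740]
Step 2: x=[5.3622] v=[-1.4149]
Step 3: x=[4.9997] v=[-1.8124]
Step 4: x=[4.6201] v=[-1.8981]
Step 5: x=[4.2886] v=[-1.6574]
Step 6: x=[4.0623] v=[-1.1316]
Step 7: x=[3.9801] v=[-0.4112]
Step 8: x=[4.0561] v=[0.3799]
First v>=0 after going negative at step 8, time=1.6000

Answer: 1.6000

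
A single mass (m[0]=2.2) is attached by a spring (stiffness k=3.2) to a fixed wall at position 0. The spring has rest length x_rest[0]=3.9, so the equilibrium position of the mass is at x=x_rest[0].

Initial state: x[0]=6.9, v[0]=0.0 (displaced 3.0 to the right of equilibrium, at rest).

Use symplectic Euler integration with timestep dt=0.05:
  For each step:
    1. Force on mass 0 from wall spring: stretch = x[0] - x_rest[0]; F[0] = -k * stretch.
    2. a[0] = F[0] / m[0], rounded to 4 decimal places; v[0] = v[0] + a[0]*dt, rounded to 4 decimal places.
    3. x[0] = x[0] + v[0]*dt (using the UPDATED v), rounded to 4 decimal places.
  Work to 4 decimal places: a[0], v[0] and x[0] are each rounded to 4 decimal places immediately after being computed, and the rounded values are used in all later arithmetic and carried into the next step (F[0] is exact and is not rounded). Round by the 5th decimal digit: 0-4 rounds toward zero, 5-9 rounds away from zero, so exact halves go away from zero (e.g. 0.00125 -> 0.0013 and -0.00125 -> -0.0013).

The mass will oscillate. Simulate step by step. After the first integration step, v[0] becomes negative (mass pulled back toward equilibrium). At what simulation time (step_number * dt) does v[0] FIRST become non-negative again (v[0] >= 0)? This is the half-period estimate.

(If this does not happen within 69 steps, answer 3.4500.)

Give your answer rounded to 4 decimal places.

Answer: 2.6500

Derivation:
Step 0: x=[6.9000] v=[0.0000]
Step 1: x=[6.8891] v=[-0.2182]
Step 2: x=[6.8673] v=[-0.4356]
Step 3: x=[6.8347] v=[-0.6514]
Step 4: x=[6.7915] v=[-0.8648]
Step 5: x=[6.7377] v=[-1.0751]
Step 6: x=[6.6736] v=[-1.2815]
Step 7: x=[6.5994] v=[-1.4832]
Step 8: x=[6.5154] v=[-1.6795]
Step 9: x=[6.4219] v=[-1.8697]
Step 10: x=[6.3192] v=[-2.0531]
Step 11: x=[6.2078] v=[-2.2290]
Step 12: x=[6.0880] v=[-2.3968]
Step 13: x=[5.9602] v=[-2.5559]
Step 14: x=[5.8249] v=[-2.7057]
Step 15: x=[5.6826] v=[-2.8457]
Step 16: x=[5.5338] v=[-2.9753]
Step 17: x=[5.3791] v=[-3.0941]
Step 18: x=[5.2190] v=[-3.2017]
Step 19: x=[5.0541] v=[-3.2976]
Step 20: x=[4.8850] v=[-3.3815]
Step 21: x=[4.7123] v=[-3.4531]
Step 22: x=[4.5367] v=[-3.5122]
Step 23: x=[4.3588] v=[-3.5585]
Step 24: x=[4.1792] v=[-3.5919]
Step 25: x=[3.9986] v=[-3.6122]
Step 26: x=[3.8176] v=[-3.6194]
Step 27: x=[3.6369] v=[-3.6134]
Step 28: x=[3.4572] v=[-3.5943]
Step 29: x=[3.2791] v=[-3.5621]
Step 30: x=[3.1033] v=[-3.5169]
Step 31: x=[2.9304] v=[-3.4590]
Step 32: x=[2.7610] v=[-3.3885]
Step 33: x=[2.5957] v=[-3.3057]
Step 34: x=[2.4352] v=[-3.2108]
Step 35: x=[2.2800] v=[-3.1043]
Step 36: x=[2.1307] v=[-2.9865]
Step 37: x=[1.9878] v=[-2.8578]
Step 38: x=[1.8519] v=[-2.7187]
Step 39: x=[1.7234] v=[-2.5697]
Step 40: x=[1.6028] v=[-2.4114]
Step 41: x=[1.4906] v=[-2.2443]
Step 42: x=[1.3871] v=[-2.0691]
Step 43: x=[1.2928] v=[-1.8863]
Step 44: x=[1.2080] v=[-1.6967]
Step 45: x=[1.1330] v=[-1.5009]
Step 46: x=[1.0680] v=[-1.2997]
Step 47: x=[1.0133] v=[-1.0937]
Step 48: x=[0.9691] v=[-0.8838]
Step 49: x=[0.9356] v=[-0.6706]
Step 50: x=[0.9129] v=[-0.4550]
Step 51: x=[0.9010] v=[-0.2378]
Step 52: x=[0.9000] v=[-0.0197]
Step 53: x=[0.9099] v=[0.1985]
First v>=0 after going negative at step 53, time=2.6500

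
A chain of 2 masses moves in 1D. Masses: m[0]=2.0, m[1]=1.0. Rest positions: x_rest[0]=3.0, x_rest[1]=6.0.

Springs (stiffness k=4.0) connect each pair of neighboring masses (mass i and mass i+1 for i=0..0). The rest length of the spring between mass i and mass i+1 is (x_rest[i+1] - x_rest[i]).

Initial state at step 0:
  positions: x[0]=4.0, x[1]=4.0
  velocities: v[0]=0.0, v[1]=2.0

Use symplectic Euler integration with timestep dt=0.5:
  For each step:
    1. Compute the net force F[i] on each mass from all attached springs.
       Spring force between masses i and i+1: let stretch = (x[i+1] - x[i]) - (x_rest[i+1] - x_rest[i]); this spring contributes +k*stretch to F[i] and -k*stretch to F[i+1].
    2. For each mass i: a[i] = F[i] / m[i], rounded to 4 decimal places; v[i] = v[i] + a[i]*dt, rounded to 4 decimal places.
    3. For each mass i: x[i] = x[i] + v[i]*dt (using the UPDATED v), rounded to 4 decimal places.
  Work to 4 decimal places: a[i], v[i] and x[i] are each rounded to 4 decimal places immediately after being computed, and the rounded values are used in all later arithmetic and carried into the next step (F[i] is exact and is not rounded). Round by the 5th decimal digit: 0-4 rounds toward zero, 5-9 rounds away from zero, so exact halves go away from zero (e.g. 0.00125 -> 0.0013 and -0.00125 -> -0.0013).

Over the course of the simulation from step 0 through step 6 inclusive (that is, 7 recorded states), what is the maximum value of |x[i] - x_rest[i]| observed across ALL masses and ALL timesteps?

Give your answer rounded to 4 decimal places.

Step 0: x=[4.0000 4.0000] v=[0.0000 2.0000]
Step 1: x=[2.5000 8.0000] v=[-3.0000 8.0000]
Step 2: x=[2.2500 9.5000] v=[-0.5000 3.0000]
Step 3: x=[4.1250 6.7500] v=[3.7500 -5.5000]
Step 4: x=[5.8125 4.3750] v=[3.3750 -4.7500]
Step 5: x=[5.2813 6.4375] v=[-1.0625 4.1250]
Step 6: x=[3.8282 10.3438] v=[-2.9063 7.8126]
Max displacement = 4.3438

Answer: 4.3438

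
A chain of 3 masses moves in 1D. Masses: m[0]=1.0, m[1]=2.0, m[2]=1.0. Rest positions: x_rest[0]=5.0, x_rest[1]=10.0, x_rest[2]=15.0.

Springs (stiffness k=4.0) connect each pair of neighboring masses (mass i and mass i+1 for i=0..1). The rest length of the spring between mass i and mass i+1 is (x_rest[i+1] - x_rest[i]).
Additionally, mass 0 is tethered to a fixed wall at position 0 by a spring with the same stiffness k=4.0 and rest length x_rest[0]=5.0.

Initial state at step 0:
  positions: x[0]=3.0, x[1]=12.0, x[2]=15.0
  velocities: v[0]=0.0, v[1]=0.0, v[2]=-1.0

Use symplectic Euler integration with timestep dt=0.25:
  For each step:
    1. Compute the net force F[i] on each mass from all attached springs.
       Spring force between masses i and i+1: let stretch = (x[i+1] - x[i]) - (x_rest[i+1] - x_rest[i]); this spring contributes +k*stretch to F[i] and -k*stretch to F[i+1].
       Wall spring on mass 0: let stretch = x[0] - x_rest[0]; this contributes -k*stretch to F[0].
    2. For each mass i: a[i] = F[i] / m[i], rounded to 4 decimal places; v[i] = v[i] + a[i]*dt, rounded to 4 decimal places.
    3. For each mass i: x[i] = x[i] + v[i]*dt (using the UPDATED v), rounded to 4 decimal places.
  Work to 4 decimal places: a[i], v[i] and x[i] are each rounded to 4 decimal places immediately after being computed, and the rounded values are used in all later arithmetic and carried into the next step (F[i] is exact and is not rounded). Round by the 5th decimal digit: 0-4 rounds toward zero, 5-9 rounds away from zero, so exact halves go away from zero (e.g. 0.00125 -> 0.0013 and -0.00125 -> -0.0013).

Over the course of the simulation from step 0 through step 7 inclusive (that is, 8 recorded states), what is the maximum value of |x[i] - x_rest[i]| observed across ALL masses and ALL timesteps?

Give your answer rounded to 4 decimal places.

Answer: 2.9486

Derivation:
Step 0: x=[3.0000 12.0000 15.0000] v=[0.0000 0.0000 -1.0000]
Step 1: x=[4.5000 11.2500 15.2500] v=[6.0000 -3.0000 1.0000]
Step 2: x=[6.5625 10.1563 15.7500] v=[8.2500 -4.3750 2.0000]
Step 3: x=[7.8828 9.3125 16.1016] v=[5.2813 -3.3751 1.4063]
Step 4: x=[7.5899 9.1387 16.0059] v=[-1.1718 -0.6954 -0.3828]
Step 5: x=[5.7867 9.6297 15.4434] v=[-7.2129 1.9638 -2.2500]
Step 6: x=[3.4976 10.3670 14.6775] v=[-9.1566 2.9492 -3.0637]
Step 7: x=[2.0514 10.7845 14.0840] v=[-5.7848 1.6698 -2.3742]
Max displacement = 2.9486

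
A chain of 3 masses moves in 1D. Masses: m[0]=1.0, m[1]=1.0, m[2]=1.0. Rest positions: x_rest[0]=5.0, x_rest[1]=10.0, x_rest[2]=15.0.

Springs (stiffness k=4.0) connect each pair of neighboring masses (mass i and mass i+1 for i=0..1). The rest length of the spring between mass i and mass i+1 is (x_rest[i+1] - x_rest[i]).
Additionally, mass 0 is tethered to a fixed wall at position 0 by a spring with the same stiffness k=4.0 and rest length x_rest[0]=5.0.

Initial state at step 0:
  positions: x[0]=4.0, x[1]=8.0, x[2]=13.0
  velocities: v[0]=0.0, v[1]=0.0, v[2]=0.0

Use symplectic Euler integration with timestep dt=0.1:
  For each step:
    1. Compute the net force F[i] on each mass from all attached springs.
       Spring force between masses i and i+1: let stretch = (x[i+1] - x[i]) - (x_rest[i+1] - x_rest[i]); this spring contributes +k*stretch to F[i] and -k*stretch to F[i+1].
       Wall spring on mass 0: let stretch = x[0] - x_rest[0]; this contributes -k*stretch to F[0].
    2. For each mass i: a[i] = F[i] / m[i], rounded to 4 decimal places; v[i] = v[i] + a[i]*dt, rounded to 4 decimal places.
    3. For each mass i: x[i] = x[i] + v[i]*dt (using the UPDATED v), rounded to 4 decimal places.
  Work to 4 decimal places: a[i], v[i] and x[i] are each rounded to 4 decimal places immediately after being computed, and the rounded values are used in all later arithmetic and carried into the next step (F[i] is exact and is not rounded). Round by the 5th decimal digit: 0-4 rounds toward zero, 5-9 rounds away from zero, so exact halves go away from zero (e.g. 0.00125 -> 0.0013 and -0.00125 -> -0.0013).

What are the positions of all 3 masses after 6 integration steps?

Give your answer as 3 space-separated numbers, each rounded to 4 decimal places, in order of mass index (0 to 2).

Answer: 4.0920 8.6462 13.0970

Derivation:
Step 0: x=[4.0000 8.0000 13.0000] v=[0.0000 0.0000 0.0000]
Step 1: x=[4.0000 8.0400 13.0000] v=[0.0000 0.4000 0.0000]
Step 2: x=[4.0016 8.1168 13.0016] v=[0.0160 0.7680 0.0160]
Step 3: x=[4.0077 8.2244 13.0078] v=[0.0614 1.0758 0.0621]
Step 4: x=[4.0222 8.3547 13.0227] v=[0.1450 1.3025 0.1487]
Step 5: x=[4.0491 8.4984 13.0509] v=[0.2691 1.4367 0.2815]
Step 6: x=[4.0920 8.6462 13.0970] v=[0.4292 1.4780 0.4605]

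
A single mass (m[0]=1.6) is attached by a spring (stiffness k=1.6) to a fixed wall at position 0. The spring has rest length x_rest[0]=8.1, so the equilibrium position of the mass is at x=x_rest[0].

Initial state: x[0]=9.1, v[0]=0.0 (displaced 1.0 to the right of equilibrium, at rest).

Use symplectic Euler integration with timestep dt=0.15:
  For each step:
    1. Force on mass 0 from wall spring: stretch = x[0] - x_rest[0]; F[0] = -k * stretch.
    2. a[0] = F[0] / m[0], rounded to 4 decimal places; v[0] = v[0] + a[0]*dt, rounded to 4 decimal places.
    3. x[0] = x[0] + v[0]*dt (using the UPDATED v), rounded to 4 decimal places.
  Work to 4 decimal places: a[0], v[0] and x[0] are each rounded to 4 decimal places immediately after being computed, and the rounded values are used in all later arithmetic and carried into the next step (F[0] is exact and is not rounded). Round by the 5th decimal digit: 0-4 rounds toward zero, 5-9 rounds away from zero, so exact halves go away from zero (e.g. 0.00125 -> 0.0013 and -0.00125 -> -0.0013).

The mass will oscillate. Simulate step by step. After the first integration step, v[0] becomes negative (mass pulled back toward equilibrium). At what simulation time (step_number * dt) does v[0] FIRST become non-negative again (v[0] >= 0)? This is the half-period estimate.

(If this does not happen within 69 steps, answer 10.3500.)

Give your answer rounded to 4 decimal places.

Step 0: x=[9.1000] v=[0.0000]
Step 1: x=[9.0775] v=[-0.1500]
Step 2: x=[9.0330] v=[-0.2966]
Step 3: x=[8.9675] v=[-0.4366]
Step 4: x=[8.8825] v=[-0.5667]
Step 5: x=[8.7799] v=[-0.6841]
Step 6: x=[8.6620] v=[-0.7861]
Step 7: x=[8.5314] v=[-0.8704]
Step 8: x=[8.3911] v=[-0.9351]
Step 9: x=[8.2443] v=[-0.9788]
Step 10: x=[8.0942] v=[-1.0004]
Step 11: x=[7.9443] v=[-0.9995]
Step 12: x=[7.7979] v=[-0.9761]
Step 13: x=[7.6583] v=[-0.9308]
Step 14: x=[7.5286] v=[-0.8645]
Step 15: x=[7.4118] v=[-0.7788]
Step 16: x=[7.3105] v=[-0.6756]
Step 17: x=[7.2269] v=[-0.5572]
Step 18: x=[7.1630] v=[-0.4262]
Step 19: x=[7.1201] v=[-0.2857]
Step 20: x=[7.0993] v=[-0.1387]
Step 21: x=[7.1010] v=[0.0114]
First v>=0 after going negative at step 21, time=3.1500

Answer: 3.1500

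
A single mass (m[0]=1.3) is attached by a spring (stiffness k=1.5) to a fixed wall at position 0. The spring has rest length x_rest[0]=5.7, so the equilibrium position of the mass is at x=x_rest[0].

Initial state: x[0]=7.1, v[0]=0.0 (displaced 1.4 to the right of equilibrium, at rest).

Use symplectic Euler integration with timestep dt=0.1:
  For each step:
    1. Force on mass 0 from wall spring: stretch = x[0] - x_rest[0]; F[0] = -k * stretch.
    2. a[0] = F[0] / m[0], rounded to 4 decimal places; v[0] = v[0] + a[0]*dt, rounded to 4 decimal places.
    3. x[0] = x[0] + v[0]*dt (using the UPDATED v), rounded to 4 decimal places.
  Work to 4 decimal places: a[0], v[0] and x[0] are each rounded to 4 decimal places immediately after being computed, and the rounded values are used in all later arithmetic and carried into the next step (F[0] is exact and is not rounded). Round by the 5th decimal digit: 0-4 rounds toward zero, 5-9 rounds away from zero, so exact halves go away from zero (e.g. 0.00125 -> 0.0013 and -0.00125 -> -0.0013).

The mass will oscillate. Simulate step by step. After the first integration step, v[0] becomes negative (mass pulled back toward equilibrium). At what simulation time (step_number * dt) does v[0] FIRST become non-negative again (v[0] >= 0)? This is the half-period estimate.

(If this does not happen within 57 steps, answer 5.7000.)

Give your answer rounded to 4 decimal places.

Step 0: x=[7.1000] v=[0.0000]
Step 1: x=[7.0839] v=[-0.1615]
Step 2: x=[7.0518] v=[-0.3212]
Step 3: x=[7.0041] v=[-0.4772]
Step 4: x=[6.9413] v=[-0.6277]
Step 5: x=[6.8642] v=[-0.7709]
Step 6: x=[6.7737] v=[-0.9052]
Step 7: x=[6.6708] v=[-1.0291]
Step 8: x=[6.5567] v=[-1.1411]
Step 9: x=[6.4327] v=[-1.2400]
Step 10: x=[6.3003] v=[-1.3245]
Step 11: x=[6.1609] v=[-1.3938]
Step 12: x=[6.0162] v=[-1.4470]
Step 13: x=[5.8679] v=[-1.4835]
Step 14: x=[5.7176] v=[-1.5029]
Step 15: x=[5.5671] v=[-1.5049]
Step 16: x=[5.4181] v=[-1.4896]
Step 17: x=[5.2724] v=[-1.4571]
Step 18: x=[5.1316] v=[-1.4078]
Step 19: x=[4.9974] v=[-1.3422]
Step 20: x=[4.8713] v=[-1.2611]
Step 21: x=[4.7548] v=[-1.1655]
Step 22: x=[4.6492] v=[-1.0564]
Step 23: x=[4.5557] v=[-0.9352]
Step 24: x=[4.4754] v=[-0.8032]
Step 25: x=[4.4092] v=[-0.6619]
Step 26: x=[4.3579] v=[-0.5130]
Step 27: x=[4.3221] v=[-0.3581]
Step 28: x=[4.3022] v=[-0.1991]
Step 29: x=[4.2984] v=[-0.0378]
Step 30: x=[4.3108] v=[0.1239]
First v>=0 after going negative at step 30, time=3.0000

Answer: 3.0000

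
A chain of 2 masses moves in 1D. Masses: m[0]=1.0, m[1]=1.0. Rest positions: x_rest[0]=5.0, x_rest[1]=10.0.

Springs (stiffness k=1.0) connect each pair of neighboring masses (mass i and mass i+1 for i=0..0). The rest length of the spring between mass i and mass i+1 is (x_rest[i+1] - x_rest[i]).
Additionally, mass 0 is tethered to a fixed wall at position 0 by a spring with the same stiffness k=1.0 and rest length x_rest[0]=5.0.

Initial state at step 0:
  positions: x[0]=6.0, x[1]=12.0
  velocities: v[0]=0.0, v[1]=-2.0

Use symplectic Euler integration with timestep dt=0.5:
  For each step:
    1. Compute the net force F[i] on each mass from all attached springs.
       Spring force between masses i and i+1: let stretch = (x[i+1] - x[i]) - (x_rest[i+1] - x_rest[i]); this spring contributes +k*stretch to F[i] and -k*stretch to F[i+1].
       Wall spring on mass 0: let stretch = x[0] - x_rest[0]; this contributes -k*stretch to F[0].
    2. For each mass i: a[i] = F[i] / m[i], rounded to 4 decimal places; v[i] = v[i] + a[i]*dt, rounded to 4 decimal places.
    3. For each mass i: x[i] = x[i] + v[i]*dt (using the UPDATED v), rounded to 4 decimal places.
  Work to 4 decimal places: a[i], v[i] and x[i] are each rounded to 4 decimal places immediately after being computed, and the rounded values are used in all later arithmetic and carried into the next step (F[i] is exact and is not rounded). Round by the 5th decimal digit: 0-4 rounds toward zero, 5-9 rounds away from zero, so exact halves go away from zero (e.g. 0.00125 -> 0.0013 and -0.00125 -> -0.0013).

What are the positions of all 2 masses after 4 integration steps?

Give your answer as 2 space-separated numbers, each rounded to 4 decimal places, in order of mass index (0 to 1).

Answer: 3.8594 8.0665

Derivation:
Step 0: x=[6.0000 12.0000] v=[0.0000 -2.0000]
Step 1: x=[6.0000 10.7500] v=[0.0000 -2.5000]
Step 2: x=[5.6875 9.5625] v=[-0.6250 -2.3750]
Step 3: x=[4.9219 8.6563] v=[-1.5313 -1.8125]
Step 4: x=[3.8594 8.0665] v=[-2.1251 -1.1797]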